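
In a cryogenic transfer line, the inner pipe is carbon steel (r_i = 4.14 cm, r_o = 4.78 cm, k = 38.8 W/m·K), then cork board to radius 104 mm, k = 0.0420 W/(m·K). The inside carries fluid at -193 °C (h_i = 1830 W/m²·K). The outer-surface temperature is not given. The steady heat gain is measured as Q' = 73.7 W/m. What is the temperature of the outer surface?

Sum the resistances:
  R'_conv,in = 1/(2πr h) = 1/(2π·0.0414·1830) = 0.002101 m·K/W
  R'_carbon steel = ln(0.0478/0.0414)/(2πk) = 0.1437/(2π·38.8) = 5.896×10^-4 m·K/W
  R'_cork board = ln(0.104/0.0478)/(2πk) = 0.7774/(2π·0.0420) = 2.946 m·K/W
ΣR = 2.948 m·K/W
ΔT = Q'·ΣR = 73.7 × 2.948 = 217.3 K
Heat flows inward, so T_out = T_in + ΔT = -193 + 217.3 = 24.3 °C

T_out = 24.3 °C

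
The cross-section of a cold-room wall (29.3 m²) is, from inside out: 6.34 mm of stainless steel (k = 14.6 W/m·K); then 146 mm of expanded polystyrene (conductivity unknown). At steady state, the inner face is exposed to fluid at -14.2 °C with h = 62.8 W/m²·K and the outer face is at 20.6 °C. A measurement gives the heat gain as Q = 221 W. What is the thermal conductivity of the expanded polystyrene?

ΣR = ΔT/Q = |-14.2 − 20.6|/221 = 0.1575 K/W
Known resistances:
  R_conv,in = 1/(hA) = 1/(62.8·29.3) = 5.435×10^-4 K/W
  R_stainless steel = L/(kA) = 0.00634/(14.6·29.3) = 1.482×10^-5 K/W
R_expanded polystyrene = ΣR − ΣR_known = 0.1575 − 5.583×10^-4 = 0.1569 K/W
L/(kA) = 0.1569 ⇒ k = 0.146/(0.1569·29.3) = 0.0318 W/m·K

k = 0.0318 W/m·K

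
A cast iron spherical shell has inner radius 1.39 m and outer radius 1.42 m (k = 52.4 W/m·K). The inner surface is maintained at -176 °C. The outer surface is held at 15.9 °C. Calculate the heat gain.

Q = 4πk·ΔT/(1/r₁ − 1/r₂) = 4π × 52.4 × 191.9 / (1/1.39 − 1/1.42) = 8.31×10^6 W

Q = 8310 kW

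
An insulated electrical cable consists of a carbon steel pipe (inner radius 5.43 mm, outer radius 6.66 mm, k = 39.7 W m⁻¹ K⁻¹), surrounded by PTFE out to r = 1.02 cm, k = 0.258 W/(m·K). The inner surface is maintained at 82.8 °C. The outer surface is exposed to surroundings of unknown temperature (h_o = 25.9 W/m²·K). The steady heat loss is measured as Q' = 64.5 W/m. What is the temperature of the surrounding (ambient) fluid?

T_out = 26.9 °C

Sum the resistances:
  R'_carbon steel = ln(0.00666/0.00543)/(2πk) = 0.2042/(2π·39.7) = 8.185×10^-4 m·K/W
  R'_PTFE = ln(0.0102/0.00666)/(2πk) = 0.4263/(2π·0.258) = 0.2630 m·K/W
  R'_conv,out = 1/(2πr h) = 1/(2π·0.0102·25.9) = 0.6024 m·K/W
ΣR = 0.8662 m·K/W
ΔT = Q'·ΣR = 64.5 × 0.8662 = 55.87 K
Heat flows outward, so T_out = T_in − ΔT = 82.8 − 55.87 = 26.9 °C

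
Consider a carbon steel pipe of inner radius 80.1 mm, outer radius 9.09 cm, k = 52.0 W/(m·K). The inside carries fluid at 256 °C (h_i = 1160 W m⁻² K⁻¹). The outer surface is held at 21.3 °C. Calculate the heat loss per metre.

Q' = 1.12×10^5 W/m

Treat each layer as a resistance in series:
  R'_conv,in = 1/(2πr h) = 1/(2π·0.0801·1160) = 0.001713 m·K/W
  R'_carbon steel = ln(0.0909/0.0801)/(2πk) = 0.1265/(2π·52.0) = 3.871×10^-4 m·K/W
ΣR = 0.001713 + 3.871×10^-4 = 0.002100 m·K/W
Q' = ΔT/ΣR = (256 °C − 21.3 °C)/0.002100 = 1.12×10^5 W/m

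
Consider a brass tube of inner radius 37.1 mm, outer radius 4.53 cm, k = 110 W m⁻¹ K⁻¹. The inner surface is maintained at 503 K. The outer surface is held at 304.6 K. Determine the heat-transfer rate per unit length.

Q' = 2πk·ΔT/ln(r₂/r₁) = 2π × 110 × 198.4 / ln(0.0453/0.0371) = 6.87×10^5 W/m

Q' = 687 kW/m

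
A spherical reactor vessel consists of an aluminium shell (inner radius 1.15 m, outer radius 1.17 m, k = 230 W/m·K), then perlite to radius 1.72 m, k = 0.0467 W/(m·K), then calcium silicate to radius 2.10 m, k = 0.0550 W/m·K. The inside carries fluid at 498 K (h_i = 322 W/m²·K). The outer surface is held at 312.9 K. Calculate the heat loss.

Q = 299 W

Resistance network (inner→outer):
  R_conv,in = 1/(4πr²h) = 1/(4π·1.15²·322) = 1.869×10^-4 K/W
  R_aluminium = (1/1.15 − 1/1.17)/(4πk) = 0.01486/(4π·230) = 5.143×10^-6 K/W
  R_perlite = (1/1.17 − 1/1.72)/(4πk) = 0.2733/(4π·0.0467) = 0.4657 K/W
  R_calcium silicate = (1/1.72 − 1/2.10)/(4πk) = 0.1052/(4π·0.0550) = 0.1522 K/W
ΣR = 1.869×10^-4 + 5.143×10^-6 + 0.4657 + 0.1522 = 0.6181 K/W
Q = ΔT/ΣR = (498 K − 312.9 K)/0.6181 = 299 W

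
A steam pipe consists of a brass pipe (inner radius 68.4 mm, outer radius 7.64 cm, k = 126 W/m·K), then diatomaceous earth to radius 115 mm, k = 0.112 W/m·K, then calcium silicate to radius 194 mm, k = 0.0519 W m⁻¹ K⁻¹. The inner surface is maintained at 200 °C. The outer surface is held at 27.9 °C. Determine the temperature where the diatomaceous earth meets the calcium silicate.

Series thermal resistances, inner to outer:
  R'_brass = ln(0.0764/0.0684)/(2πk) = 0.1106/(2π·126) = 1.397×10^-4 m·K/W
  R'_diatomaceous earth = ln(0.115/0.0764)/(2πk) = 0.4089/(2π·0.112) = 0.5811 m·K/W
  R'_calcium silicate = ln(0.194/0.115)/(2πk) = 0.5229/(2π·0.0519) = 1.604 m·K/W
ΣR = 1.397×10^-4 + 0.5811 + 1.604 = 2.185 m·K/W
Q' = ΔT/ΣR = (200 °C − 27.9 °C)/2.185 = 78.76 W/m
From the inner boundary to the diatomaceous earth/calcium silicate interface, ΣR_partial = 0.5812 m·K/W.
T_interface = T_in − Q'·ΣR_partial = 200 °C − (78.76)(0.5812) = 154 °C

T = 154 °C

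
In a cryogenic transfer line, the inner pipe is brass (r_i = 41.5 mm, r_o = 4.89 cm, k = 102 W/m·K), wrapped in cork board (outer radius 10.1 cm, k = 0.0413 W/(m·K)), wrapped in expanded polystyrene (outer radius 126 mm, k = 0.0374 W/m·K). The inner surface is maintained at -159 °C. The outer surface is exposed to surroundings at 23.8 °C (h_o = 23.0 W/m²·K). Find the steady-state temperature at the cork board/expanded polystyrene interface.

T = -24.2 °C

Series thermal resistances, inner to outer:
  R'_brass = ln(0.0489/0.0415)/(2πk) = 0.1641/(2π·102) = 2.560×10^-4 m·K/W
  R'_cork board = ln(0.101/0.0489)/(2πk) = 0.7253/(2π·0.0413) = 2.795 m·K/W
  R'_expanded polystyrene = ln(0.126/0.101)/(2πk) = 0.2212/(2π·0.0374) = 0.9411 m·K/W
  R'_conv,out = 1/(2πr h) = 1/(2π·0.126·23.0) = 0.05492 m·K/W
ΣR = 2.560×10^-4 + 2.795 + 0.9411 + 0.05492 = 3.791 m·K/W
Q' = ΔT/ΣR = (-159 °C − 23.8 °C)/3.791 = -48.22 W/m
From the inner boundary to the cork board/expanded polystyrene interface, ΣR_partial = 2.795 m·K/W.
T_interface = T_in − Q'·ΣR_partial = -159 °C − (-48.22)(2.795) = -24.2 °C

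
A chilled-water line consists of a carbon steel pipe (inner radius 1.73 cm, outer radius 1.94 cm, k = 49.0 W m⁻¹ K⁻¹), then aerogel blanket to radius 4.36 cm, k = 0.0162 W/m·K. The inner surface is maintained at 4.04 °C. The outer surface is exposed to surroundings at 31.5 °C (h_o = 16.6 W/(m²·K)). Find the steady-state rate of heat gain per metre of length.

Q' = 3.36 W/m

Series thermal resistances, inner to outer:
  R'_carbon steel = ln(0.0194/0.0173)/(2πk) = 0.1146/(2π·49.0) = 3.721×10^-4 m·K/W
  R'_aerogel blanket = ln(0.0436/0.0194)/(2πk) = 0.8098/(2π·0.0162) = 7.956 m·K/W
  R'_conv,out = 1/(2πr h) = 1/(2π·0.0436·16.6) = 0.2199 m·K/W
ΣR = 3.721×10^-4 + 7.956 + 0.2199 = 8.176 m·K/W
Q' = ΔT/ΣR = (4.04 °C − 31.5 °C)/8.176 = -3.36 W/m
(Negative Q' ⇒ heat flows inward; heat gain = 3.36 W/m.)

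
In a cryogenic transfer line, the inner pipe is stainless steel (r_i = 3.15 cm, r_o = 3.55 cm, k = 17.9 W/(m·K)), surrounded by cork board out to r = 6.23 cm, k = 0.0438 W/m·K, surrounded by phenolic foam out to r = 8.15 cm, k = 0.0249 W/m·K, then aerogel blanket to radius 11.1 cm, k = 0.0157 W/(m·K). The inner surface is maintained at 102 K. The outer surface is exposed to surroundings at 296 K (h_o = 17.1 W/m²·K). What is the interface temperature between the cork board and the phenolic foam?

Resistance network (inner→outer):
  R'_stainless steel = ln(0.0355/0.0315)/(2πk) = 0.1195/(2π·17.9) = 0.001063 m·K/W
  R'_cork board = ln(0.0623/0.0355)/(2πk) = 0.5624/(2π·0.0438) = 2.044 m·K/W
  R'_phenolic foam = ln(0.0815/0.0623)/(2πk) = 0.2686/(2π·0.0249) = 1.717 m·K/W
  R'_aerogel blanket = ln(0.111/0.0815)/(2πk) = 0.3089/(2π·0.0157) = 3.132 m·K/W
  R'_conv,out = 1/(2πr h) = 1/(2π·0.111·17.1) = 0.08385 m·K/W
ΣR = 0.001063 + 2.044 + 1.717 + 3.132 + 0.08385 = 6.978 m·K/W
Q' = ΔT/ΣR = (102 K − 296 K)/6.978 = -27.80 W/m
From the inner boundary to the cork board/phenolic foam interface, ΣR_partial = 2.045 m·K/W.
T_interface = T_in − Q'·ΣR_partial = 102 K − (-27.80)(2.045) = 159 K

T = 159 K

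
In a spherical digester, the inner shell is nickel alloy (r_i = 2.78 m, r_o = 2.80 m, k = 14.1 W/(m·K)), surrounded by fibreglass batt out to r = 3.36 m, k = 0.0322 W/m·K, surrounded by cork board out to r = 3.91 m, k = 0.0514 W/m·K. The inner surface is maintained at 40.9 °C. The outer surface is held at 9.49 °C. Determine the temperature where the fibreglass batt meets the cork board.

T = 19.1 °C

Treat each layer as a resistance in series:
  R_nickel alloy = (1/2.78 − 1/2.80)/(4πk) = 0.002569/(4π·14.1) = 1.450×10^-5 K/W
  R_fibreglass batt = (1/2.80 − 1/3.36)/(4πk) = 0.05952/(4π·0.0322) = 0.1471 K/W
  R_cork board = (1/3.36 − 1/3.91)/(4πk) = 0.04186/(4π·0.0514) = 0.06481 K/W
ΣR = 1.450×10^-5 + 0.1471 + 0.06481 = 0.2119 K/W
Q = ΔT/ΣR = (40.9 °C − 9.49 °C)/0.2119 = 148.2 W
From the inner boundary to the fibreglass batt/cork board interface, ΣR_partial = 0.1471 K/W.
T_interface = T_in − Q·ΣR_partial = 40.9 °C − (148.2)(0.1471) = 19.1 °C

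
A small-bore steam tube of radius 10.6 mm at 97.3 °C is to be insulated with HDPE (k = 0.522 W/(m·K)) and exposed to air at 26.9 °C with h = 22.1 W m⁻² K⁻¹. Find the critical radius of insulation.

For a cylinder, r_cr = k_ins/h = 0.522/22.1 = 0.0236 m = 2.36 cm

r_cr = 2.36 cm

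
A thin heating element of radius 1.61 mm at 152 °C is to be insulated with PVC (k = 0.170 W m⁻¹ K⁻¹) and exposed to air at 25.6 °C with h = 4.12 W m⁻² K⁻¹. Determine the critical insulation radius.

r_cr = 4.13 cm

For a cylinder, r_cr = k_ins/h = 0.170/4.12 = 0.0413 m = 4.13 cm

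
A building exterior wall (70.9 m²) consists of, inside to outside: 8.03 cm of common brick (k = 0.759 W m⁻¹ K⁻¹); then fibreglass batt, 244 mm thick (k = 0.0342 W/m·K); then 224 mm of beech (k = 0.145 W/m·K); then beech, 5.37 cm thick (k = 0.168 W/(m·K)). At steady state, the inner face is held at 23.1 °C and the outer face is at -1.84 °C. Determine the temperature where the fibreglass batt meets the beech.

Resistance network (inner→outer):
  R_common brick = L/(kA) = 0.0803/(0.759·70.9) = 0.001492 K/W
  R_fibreglass batt = L/(kA) = 0.244/(0.0342·70.9) = 0.1006 K/W
  R_beech = L/(kA) = 0.224/(0.145·70.9) = 0.02179 K/W
  R_beech = L/(kA) = 0.0537/(0.168·70.9) = 0.004508 K/W
ΣR = 0.001492 + 0.1006 + 0.02179 + 0.004508 = 0.1284 K/W
Q = ΔT/ΣR = (23.1 °C − -1.84 °C)/0.1284 = 194.2 W
From the inner boundary to the fibreglass batt/beech interface, ΣR_partial = 0.1021 K/W.
T_interface = T_in − Q·ΣR_partial = 23.1 °C − (194.2)(0.1021) = 3.27 °C

T = 3.27 °C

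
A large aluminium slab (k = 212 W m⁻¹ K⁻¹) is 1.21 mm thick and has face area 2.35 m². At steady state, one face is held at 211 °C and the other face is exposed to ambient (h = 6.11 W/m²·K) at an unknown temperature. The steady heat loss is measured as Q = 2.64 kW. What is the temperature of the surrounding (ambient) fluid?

T_out = 27.1 °C

Sum the resistances:
  R_aluminium = L/(kA) = 0.00121/(212·2.35) = 2.429×10^-6 K/W
  R_conv,out = 1/(hA) = 1/(6.11·2.35) = 0.06965 K/W
ΣR = 0.06965 K/W
ΔT = Q·ΣR = 2640 × 0.06965 = 183.9 K
Heat flows outward, so T_out = T_in − ΔT = 211 − 183.9 = 27.1 °C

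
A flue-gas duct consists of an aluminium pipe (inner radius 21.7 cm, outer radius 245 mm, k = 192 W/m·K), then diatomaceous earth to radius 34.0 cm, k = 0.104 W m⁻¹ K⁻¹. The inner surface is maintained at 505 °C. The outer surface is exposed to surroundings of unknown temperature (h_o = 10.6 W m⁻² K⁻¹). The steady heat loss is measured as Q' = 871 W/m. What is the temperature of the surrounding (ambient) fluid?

T_out = 29.7 °C

Series resistances:
  R'_aluminium = ln(0.245/0.217)/(2πk) = 0.1214/(2π·192) = 1.006×10^-4 m·K/W
  R'_diatomaceous earth = ln(0.340/0.245)/(2πk) = 0.3277/(2π·0.104) = 0.5015 m·K/W
  R'_conv,out = 1/(2πr h) = 1/(2π·0.340·10.6) = 0.04416 m·K/W
ΣR = 0.5457 m·K/W
ΔT = Q'·ΣR = 871 × 0.5457 = 475.3 K
Heat flows outward, so T_out = T_in − ΔT = 505 − 475.3 = 29.7 °C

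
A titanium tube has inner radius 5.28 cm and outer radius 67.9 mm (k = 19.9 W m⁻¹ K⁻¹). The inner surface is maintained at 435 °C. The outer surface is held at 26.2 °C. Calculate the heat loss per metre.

Q' = 2πk·ΔT/ln(r₂/r₁) = 2π × 19.9 × 408.8 / ln(0.0679/0.0528) = 2.03×10^5 W/m

Q' = 2.03×10^5 W/m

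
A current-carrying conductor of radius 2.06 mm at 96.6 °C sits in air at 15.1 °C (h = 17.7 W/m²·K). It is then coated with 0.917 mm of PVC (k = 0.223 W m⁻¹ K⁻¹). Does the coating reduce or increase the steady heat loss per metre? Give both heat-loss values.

increases: 18.7 → 24.8 W/m

Critical radius for a cylinder: r_cr = k/h = 0.0126 m = 1.26 cm.
Outer radius after coating: r₂ = 0.00206 + 9.17×10^-4 = 0.002977 m.
Since r₁ < r_cr and r₂ ≤ r_cr, the coating moves toward the maximum at r_cr — heat loss rises.
Bare: R = 1/(2πr₁h) = 4.365 m·K/W; Q = 81.5/4.365 = 18.7 W/m.
Coated: R = R_cond + R_conv = 3.283 m·K/W; Q = 81.5/3.283 = 24.8 W/m.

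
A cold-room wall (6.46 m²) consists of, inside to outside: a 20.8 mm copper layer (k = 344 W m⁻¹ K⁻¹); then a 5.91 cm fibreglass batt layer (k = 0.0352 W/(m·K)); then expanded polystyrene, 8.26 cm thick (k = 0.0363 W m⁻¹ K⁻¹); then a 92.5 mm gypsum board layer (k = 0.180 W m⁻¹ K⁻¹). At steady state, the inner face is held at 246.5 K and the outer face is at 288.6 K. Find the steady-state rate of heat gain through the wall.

Q = 60.9 W

Treat each layer as a resistance in series:
  R_copper = L/(kA) = 0.0208/(344·6.46) = 9.360×10^-6 K/W
  R_fibreglass batt = L/(kA) = 0.0591/(0.0352·6.46) = 0.2599 K/W
  R_expanded polystyrene = L/(kA) = 0.0826/(0.0363·6.46) = 0.3522 K/W
  R_gypsum board = L/(kA) = 0.0925/(0.180·6.46) = 0.07955 K/W
ΣR = 9.360×10^-6 + 0.2599 + 0.3522 + 0.07955 = 0.6917 K/W
Q = ΔT/ΣR = (246.5 K − 288.6 K)/0.6917 = -60.9 W
(Negative Q ⇒ heat flows inward; heat gain = 60.9 W.)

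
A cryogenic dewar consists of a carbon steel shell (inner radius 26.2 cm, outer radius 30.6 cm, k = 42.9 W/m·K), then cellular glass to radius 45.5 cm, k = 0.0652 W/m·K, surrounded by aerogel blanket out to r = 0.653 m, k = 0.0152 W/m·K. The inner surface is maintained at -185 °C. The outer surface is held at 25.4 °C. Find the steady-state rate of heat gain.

Q = 43.9 W

Resistance network (inner→outer):
  R_carbon steel = (1/0.262 − 1/0.306)/(4πk) = 0.5488/(4π·42.9) = 0.001018 K/W
  R_cellular glass = (1/0.306 − 1/0.455)/(4πk) = 1.070/(4π·0.0652) = 1.306 K/W
  R_aerogel blanket = (1/0.455 − 1/0.653)/(4πk) = 0.6664/(4π·0.0152) = 3.489 K/W
ΣR = 0.001018 + 1.306 + 3.489 = 4.796 K/W
Q = ΔT/ΣR = (-185 °C − 25.4 °C)/4.796 = -43.9 W
(Negative Q ⇒ heat flows inward; heat gain = 43.9 W.)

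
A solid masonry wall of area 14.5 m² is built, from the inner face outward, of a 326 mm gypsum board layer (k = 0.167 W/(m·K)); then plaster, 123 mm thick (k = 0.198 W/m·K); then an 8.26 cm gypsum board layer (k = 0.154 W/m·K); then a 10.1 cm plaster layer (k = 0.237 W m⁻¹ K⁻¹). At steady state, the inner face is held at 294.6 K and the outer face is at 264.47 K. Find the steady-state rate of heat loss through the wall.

Series thermal resistances, inner to outer:
  R_gypsum board = L/(kA) = 0.326/(0.167·14.5) = 0.1346 K/W
  R_plaster = L/(kA) = 0.123/(0.198·14.5) = 0.04284 K/W
  R_gypsum board = L/(kA) = 0.0826/(0.154·14.5) = 0.03699 K/W
  R_plaster = L/(kA) = 0.101/(0.237·14.5) = 0.02939 K/W
ΣR = 0.1346 + 0.04284 + 0.03699 + 0.02939 = 0.2438 K/W
Q = ΔT/ΣR = (294.6 K − 264.47 K)/0.2438 = 124 W

Q = 124 W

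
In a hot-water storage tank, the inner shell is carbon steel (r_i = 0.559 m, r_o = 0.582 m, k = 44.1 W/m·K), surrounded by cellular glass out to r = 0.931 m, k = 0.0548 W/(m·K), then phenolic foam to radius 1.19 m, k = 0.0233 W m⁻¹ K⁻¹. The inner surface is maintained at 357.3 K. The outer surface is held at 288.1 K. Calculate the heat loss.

Series thermal resistances, inner to outer:
  R_carbon steel = (1/0.559 − 1/0.582)/(4πk) = 0.07070/(4π·44.1) = 1.276×10^-4 K/W
  R_cellular glass = (1/0.582 − 1/0.931)/(4πk) = 0.6441/(4π·0.0548) = 0.9353 K/W
  R_phenolic foam = (1/0.931 − 1/1.19)/(4πk) = 0.2338/(4π·0.0233) = 0.7984 K/W
ΣR = 1.276×10^-4 + 0.9353 + 0.7984 = 1.734 K/W
Q = ΔT/ΣR = (357.3 K − 288.1 K)/1.734 = 39.9 W

Q = 39.9 W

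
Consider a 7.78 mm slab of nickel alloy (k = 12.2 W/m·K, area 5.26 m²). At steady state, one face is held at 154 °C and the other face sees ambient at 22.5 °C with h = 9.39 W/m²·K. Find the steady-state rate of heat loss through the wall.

Treat each layer as a resistance in series:
  R_nickel alloy = L/(kA) = 0.00778/(12.2·5.26) = 1.212×10^-4 K/W
  R_conv,out = 1/(hA) = 1/(9.39·5.26) = 0.02025 K/W
ΣR = 1.212×10^-4 + 0.02025 = 0.02037 K/W
Q = ΔT/ΣR = (154 °C − 22.5 °C)/0.02037 = 6460 W

Q = 6460 W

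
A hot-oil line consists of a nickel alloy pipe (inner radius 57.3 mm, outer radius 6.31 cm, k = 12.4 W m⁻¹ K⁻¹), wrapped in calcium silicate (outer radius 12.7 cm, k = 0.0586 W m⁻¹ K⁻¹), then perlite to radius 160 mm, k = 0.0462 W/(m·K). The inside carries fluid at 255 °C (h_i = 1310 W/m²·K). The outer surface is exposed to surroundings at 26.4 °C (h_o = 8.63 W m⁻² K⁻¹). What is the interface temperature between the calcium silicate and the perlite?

T = 100 °C

Resistance network (inner→outer):
  R'_conv,in = 1/(2πr h) = 1/(2π·0.0573·1310) = 0.002120 m·K/W
  R'_nickel alloy = ln(0.0631/0.0573)/(2πk) = 0.09642/(2π·12.4) = 0.001238 m·K/W
  R'_calcium silicate = ln(0.127/0.0631)/(2πk) = 0.6995/(2π·0.0586) = 1.900 m·K/W
  R'_perlite = ln(0.160/0.127)/(2πk) = 0.2310/(2π·0.0462) = 0.7957 m·K/W
  R'_conv,out = 1/(2πr h) = 1/(2π·0.160·8.63) = 0.1153 m·K/W
ΣR = 0.002120 + 0.001238 + 1.900 + 0.7957 + 0.1153 = 2.814 m·K/W
Q' = ΔT/ΣR = (255 °C − 26.4 °C)/2.814 = 81.24 W/m
From the inner boundary to the calcium silicate/perlite interface, ΣR_partial = 1.903 m·K/W.
T_interface = T_in − Q'·ΣR_partial = 255 °C − (81.24)(1.903) = 100 °C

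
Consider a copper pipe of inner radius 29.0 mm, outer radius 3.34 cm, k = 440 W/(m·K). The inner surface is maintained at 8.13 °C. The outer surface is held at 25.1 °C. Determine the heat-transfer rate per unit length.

Q' = 3.32×10^5 W/m

Q' = 2πk·ΔT/ln(r₂/r₁) = 2π × 440 × 16.97 / ln(0.0334/0.0290) = 3.32×10^5 W/m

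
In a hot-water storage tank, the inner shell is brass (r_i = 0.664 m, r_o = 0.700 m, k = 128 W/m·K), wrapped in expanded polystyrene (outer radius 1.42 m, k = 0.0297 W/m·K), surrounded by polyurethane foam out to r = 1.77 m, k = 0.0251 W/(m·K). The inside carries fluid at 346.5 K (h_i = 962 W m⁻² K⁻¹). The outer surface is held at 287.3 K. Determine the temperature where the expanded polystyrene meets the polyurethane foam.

Treat each layer as a resistance in series:
  R_conv,in = 1/(4πr²h) = 1/(4π·0.664²·962) = 1.876×10^-4 K/W
  R_brass = (1/0.664 − 1/0.700)/(4πk) = 0.07745/(4π·128) = 4.815×10^-5 K/W
  R_expanded polystyrene = (1/0.700 − 1/1.42)/(4πk) = 0.7243/(4π·0.0297) = 1.941 K/W
  R_polyurethane foam = (1/1.42 − 1/1.77)/(4πk) = 0.1393/(4π·0.0251) = 0.4415 K/W
ΣR = 1.876×10^-4 + 4.815×10^-5 + 1.941 + 0.4415 = 2.383 K/W
Q = ΔT/ΣR = (346.5 K − 287.3 K)/2.383 = 24.84 W
From the inner boundary to the expanded polystyrene/polyurethane foam interface, ΣR_partial = 1.941 K/W.
T_interface = T_in − Q·ΣR_partial = 346.5 K − (24.84)(1.941) = 298.3 K

T = 298.3 K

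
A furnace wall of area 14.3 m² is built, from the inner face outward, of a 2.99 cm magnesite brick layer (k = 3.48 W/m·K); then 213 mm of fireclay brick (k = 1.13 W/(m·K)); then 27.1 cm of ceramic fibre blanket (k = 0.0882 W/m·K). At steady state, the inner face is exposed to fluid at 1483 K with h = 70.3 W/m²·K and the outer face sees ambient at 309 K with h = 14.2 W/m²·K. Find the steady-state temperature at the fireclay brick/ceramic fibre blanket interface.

Series thermal resistances, inner to outer:
  R_conv,in = 1/(hA) = 1/(70.3·14.3) = 9.947×10^-4 K/W
  R_magnesite brick = L/(kA) = 0.0299/(3.48·14.3) = 6.008×10^-4 K/W
  R_fireclay brick = L/(kA) = 0.213/(1.13·14.3) = 0.01318 K/W
  R_ceramic fibre blanket = L/(kA) = 0.271/(0.0882·14.3) = 0.2149 K/W
  R_conv,out = 1/(hA) = 1/(14.2·14.3) = 0.004925 K/W
ΣR = 9.947×10^-4 + 6.008×10^-4 + 0.01318 + 0.2149 + 0.004925 = 0.2346 K/W
Q = ΔT/ΣR = (1483 K − 309 K)/0.2346 = 5004 W
From the inner boundary to the fireclay brick/ceramic fibre blanket interface, ΣR_partial = 0.01478 K/W.
T_interface = T_in − Q·ΣR_partial = 1483 K − (5004)(0.01478) = 1409 K

T = 1409 K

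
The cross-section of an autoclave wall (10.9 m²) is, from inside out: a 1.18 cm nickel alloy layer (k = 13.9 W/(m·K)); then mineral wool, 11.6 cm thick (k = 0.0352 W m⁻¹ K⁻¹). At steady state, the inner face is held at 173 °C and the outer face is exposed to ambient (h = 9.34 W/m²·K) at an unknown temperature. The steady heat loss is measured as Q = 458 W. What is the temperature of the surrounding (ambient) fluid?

T_out = 30.0 °C

Sum the resistances:
  R_nickel alloy = L/(kA) = 0.0118/(13.9·10.9) = 7.788×10^-5 K/W
  R_mineral wool = L/(kA) = 0.116/(0.0352·10.9) = 0.3023 K/W
  R_conv,out = 1/(hA) = 1/(9.34·10.9) = 0.009823 K/W
ΣR = 0.3122 K/W
ΔT = Q·ΣR = 458 × 0.3122 = 143.0 K
Heat flows outward, so T_out = T_in − ΔT = 173 − 143.0 = 30.0 °C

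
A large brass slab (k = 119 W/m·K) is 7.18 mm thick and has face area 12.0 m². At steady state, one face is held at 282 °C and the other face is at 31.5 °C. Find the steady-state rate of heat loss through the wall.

Q = kA·ΔT/L = 119 × 12.0 × |282 °C − 31.5 °C| / 0.00718 = 4.98×10^7 W

Q = 49800 kW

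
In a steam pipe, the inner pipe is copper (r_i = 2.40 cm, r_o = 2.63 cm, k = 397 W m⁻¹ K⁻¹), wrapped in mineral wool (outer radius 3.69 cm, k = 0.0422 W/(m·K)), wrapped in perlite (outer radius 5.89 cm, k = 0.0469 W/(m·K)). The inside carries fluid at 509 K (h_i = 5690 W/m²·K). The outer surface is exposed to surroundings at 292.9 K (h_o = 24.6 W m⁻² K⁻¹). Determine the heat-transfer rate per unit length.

Treat each layer as a resistance in series:
  R'_conv,in = 1/(2πr h) = 1/(2π·0.0240·5690) = 0.001165 m·K/W
  R'_copper = ln(0.0263/0.0240)/(2πk) = 0.09152/(2π·397) = 3.669×10^-5 m·K/W
  R'_mineral wool = ln(0.0369/0.0263)/(2πk) = 0.3386/(2π·0.0422) = 1.277 m·K/W
  R'_perlite = ln(0.0589/0.0369)/(2πk) = 0.4676/(2π·0.0469) = 1.587 m·K/W
  R'_conv,out = 1/(2πr h) = 1/(2π·0.0589·24.6) = 0.1098 m·K/W
ΣR = 0.001165 + 3.669×10^-5 + 1.277 + 1.587 + 0.1098 = 2.975 m·K/W
Q' = ΔT/ΣR = (509 K − 292.9 K)/2.975 = 72.6 W/m

Q' = 72.6 W/m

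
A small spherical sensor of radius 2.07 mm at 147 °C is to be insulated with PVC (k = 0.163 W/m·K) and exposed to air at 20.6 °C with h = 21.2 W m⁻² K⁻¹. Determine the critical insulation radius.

r_cr = 1.54 cm

For a sphere, r_cr = 2k_ins/h = 2·0.163/21.2 = 0.0154 m = 1.54 cm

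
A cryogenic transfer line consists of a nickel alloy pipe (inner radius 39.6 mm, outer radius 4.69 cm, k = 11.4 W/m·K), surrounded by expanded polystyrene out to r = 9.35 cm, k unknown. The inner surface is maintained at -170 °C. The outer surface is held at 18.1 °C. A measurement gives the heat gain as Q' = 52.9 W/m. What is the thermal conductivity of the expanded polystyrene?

k = 0.0309 W/m·K

ΣR = ΔT/Q' = |-170 − 18.1|/52.9 = 3.556 m·K/W
Known resistances:
  R'_nickel alloy = ln(0.0469/0.0396)/(2πk) = 0.1692/(2π·11.4) = 0.002362 m·K/W
R_expanded polystyrene = ΣR − ΣR_known = 3.556 − 0.002362 = 3.554 m·K/W
ln(r₂/r₁)/(2πk) = 3.554 ⇒ k = 0.6899/(2π·3.554) = 0.0309 W/m·K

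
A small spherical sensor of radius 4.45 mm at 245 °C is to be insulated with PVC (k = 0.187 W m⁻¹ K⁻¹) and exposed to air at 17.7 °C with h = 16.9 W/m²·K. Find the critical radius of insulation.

For a sphere, r_cr = 2k_ins/h = 2·0.187/16.9 = 0.0221 m = 2.21 cm

r_cr = 2.21 cm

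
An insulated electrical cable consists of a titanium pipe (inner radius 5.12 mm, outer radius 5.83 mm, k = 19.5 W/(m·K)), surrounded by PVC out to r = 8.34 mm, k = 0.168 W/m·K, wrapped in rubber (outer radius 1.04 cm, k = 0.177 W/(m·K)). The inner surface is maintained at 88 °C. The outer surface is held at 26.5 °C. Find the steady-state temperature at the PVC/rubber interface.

T = 49.2 °C

Resistance network (inner→outer):
  R'_titanium = ln(0.00583/0.00512)/(2πk) = 0.1299/(2π·19.5) = 0.001060 m·K/W
  R'_PVC = ln(0.00834/0.00583)/(2πk) = 0.3580/(2π·0.168) = 0.3392 m·K/W
  R'_rubber = ln(0.0104/0.00834)/(2πk) = 0.2207/(2π·0.177) = 0.1985 m·K/W
ΣR = 0.001060 + 0.3392 + 0.1985 = 0.5388 m·K/W
Q' = ΔT/ΣR = (88 °C − 26.5 °C)/0.5388 = 114.1 W/m
From the inner boundary to the PVC/rubber interface, ΣR_partial = 0.3403 m·K/W.
T_interface = T_in − Q'·ΣR_partial = 88 °C − (114.1)(0.3403) = 49.2 °C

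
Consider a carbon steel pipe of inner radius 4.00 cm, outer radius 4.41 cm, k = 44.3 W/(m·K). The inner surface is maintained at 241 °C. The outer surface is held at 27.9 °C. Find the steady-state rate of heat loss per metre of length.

Q' = 608 kW/m

Q' = 2πk·ΔT/ln(r₂/r₁) = 2π × 44.3 × 213.1 / ln(0.0441/0.0400) = 6.08×10^5 W/m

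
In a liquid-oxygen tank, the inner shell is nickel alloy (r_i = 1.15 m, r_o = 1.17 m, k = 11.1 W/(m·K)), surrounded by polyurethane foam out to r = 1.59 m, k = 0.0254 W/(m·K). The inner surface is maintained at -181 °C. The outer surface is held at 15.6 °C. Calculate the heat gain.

Q = 278 W

Treat each layer as a resistance in series:
  R_nickel alloy = (1/1.15 − 1/1.17)/(4πk) = 0.01486/(4π·11.1) = 1.066×10^-4 K/W
  R_polyurethane foam = (1/1.17 − 1/1.59)/(4πk) = 0.2258/(4π·0.0254) = 0.7073 K/W
ΣR = 1.066×10^-4 + 0.7073 = 0.7074 K/W
Q = ΔT/ΣR = (-181 °C − 15.6 °C)/0.7074 = -278 W
(Negative Q ⇒ heat flows inward; heat gain = 278 W.)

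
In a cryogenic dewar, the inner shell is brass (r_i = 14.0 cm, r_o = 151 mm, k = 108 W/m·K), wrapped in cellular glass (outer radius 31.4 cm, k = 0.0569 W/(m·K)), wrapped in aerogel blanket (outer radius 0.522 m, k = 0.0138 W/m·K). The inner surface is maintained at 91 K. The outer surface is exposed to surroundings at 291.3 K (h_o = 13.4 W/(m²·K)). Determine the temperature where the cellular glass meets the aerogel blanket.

T = 170 K

Treat each layer as a resistance in series:
  R_brass = (1/0.140 − 1/0.151)/(4πk) = 0.5203/(4π·108) = 3.834×10^-4 K/W
  R_cellular glass = (1/0.151 − 1/0.314)/(4πk) = 3.438/(4π·0.0569) = 4.808 K/W
  R_aerogel blanket = (1/0.314 − 1/0.522)/(4πk) = 1.269/(4π·0.0138) = 7.318 K/W
  R_conv,out = 1/(4πr²h) = 1/(4π·0.522²·13.4) = 0.02179 K/W
ΣR = 3.834×10^-4 + 4.808 + 7.318 + 0.02179 = 12.15 K/W
Q = ΔT/ΣR = (91 K − 291.3 K)/12.15 = -16.49 W
From the inner boundary to the cellular glass/aerogel blanket interface, ΣR_partial = 4.808 K/W.
T_interface = T_in − Q·ΣR_partial = 91 K − (-16.49)(4.808) = 170 K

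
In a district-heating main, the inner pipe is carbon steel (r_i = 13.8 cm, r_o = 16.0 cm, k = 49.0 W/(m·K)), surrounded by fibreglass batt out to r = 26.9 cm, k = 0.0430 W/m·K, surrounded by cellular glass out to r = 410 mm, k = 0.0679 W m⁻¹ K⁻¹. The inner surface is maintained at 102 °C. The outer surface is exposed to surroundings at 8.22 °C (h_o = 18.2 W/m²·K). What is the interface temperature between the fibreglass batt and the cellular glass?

T = 40.5 °C

Treat each layer as a resistance in series:
  R'_carbon steel = ln(0.160/0.138)/(2πk) = 0.1479/(2π·49.0) = 4.805×10^-4 m·K/W
  R'_fibreglass batt = ln(0.269/0.160)/(2πk) = 0.5195/(2π·0.0430) = 1.923 m·K/W
  R'_cellular glass = ln(0.410/0.269)/(2πk) = 0.4214/(2π·0.0679) = 0.9879 m·K/W
  R'_conv,out = 1/(2πr h) = 1/(2π·0.410·18.2) = 0.02133 m·K/W
ΣR = 4.805×10^-4 + 1.923 + 0.9879 + 0.02133 = 2.933 m·K/W
Q' = ΔT/ΣR = (102 °C − 8.22 °C)/2.933 = 31.97 W/m
From the inner boundary to the fibreglass batt/cellular glass interface, ΣR_partial = 1.923 m·K/W.
T_interface = T_in − Q'·ΣR_partial = 102 °C − (31.97)(1.923) = 40.5 °C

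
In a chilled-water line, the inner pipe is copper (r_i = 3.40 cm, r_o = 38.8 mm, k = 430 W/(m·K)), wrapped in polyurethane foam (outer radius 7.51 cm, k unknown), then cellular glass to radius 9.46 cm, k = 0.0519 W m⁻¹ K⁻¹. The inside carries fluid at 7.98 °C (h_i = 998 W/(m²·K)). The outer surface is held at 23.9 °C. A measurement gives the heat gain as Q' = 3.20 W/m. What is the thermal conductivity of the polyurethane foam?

k = 0.0247 W/m·K

ΣR = ΔT/Q' = |7.98 − 23.9|/3.20 = 4.975 m·K/W
Known resistances:
  R'_conv,in = 1/(2πr h) = 1/(2π·0.0340·998) = 0.004690 m·K/W
  R'_copper = ln(0.0388/0.0340)/(2πk) = 0.1321/(2π·430) = 4.888×10^-5 m·K/W
  R'_cellular glass = ln(0.0946/0.0751)/(2πk) = 0.2308/(2π·0.0519) = 0.7079 m·K/W
R_polyurethane foam = ΣR − ΣR_known = 4.975 − 0.7126 = 4.262 m·K/W
ln(r₂/r₁)/(2πk) = 4.262 ⇒ k = 0.6604/(2π·4.262) = 0.0247 W/m·K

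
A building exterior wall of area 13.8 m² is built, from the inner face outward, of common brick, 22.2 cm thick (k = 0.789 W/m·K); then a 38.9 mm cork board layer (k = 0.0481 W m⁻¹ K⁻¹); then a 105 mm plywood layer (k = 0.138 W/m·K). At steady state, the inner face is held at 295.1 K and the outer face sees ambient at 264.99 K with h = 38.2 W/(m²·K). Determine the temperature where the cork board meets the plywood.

Series thermal resistances, inner to outer:
  R_common brick = L/(kA) = 0.222/(0.789·13.8) = 0.02039 K/W
  R_cork board = L/(kA) = 0.0389/(0.0481·13.8) = 0.05860 K/W
  R_plywood = L/(kA) = 0.105/(0.138·13.8) = 0.05514 K/W
  R_conv,out = 1/(hA) = 1/(38.2·13.8) = 0.001897 K/W
ΣR = 0.02039 + 0.05860 + 0.05514 + 0.001897 = 0.1360 K/W
Q = ΔT/ΣR = (295.1 K − 264.99 K)/0.1360 = 221.4 W
From the inner boundary to the cork board/plywood interface, ΣR_partial = 0.07899 K/W.
T_interface = T_in − Q·ΣR_partial = 295.1 K − (221.4)(0.07899) = 277.61 K

T = 277.61 K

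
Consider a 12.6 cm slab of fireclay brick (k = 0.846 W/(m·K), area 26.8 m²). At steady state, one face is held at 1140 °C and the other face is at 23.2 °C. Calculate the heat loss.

Q = kA·ΔT/L = 0.846 × 26.8 × |1140 °C − 23.2 °C| / 0.126 = 2.01×10^5 W

Q = 2.01×10^5 W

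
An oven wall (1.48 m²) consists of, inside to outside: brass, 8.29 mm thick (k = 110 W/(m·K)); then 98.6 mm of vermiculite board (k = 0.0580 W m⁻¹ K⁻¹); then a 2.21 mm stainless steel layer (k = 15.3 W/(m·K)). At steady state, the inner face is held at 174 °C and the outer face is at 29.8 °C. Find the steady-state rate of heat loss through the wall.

Series thermal resistances, inner to outer:
  R_brass = L/(kA) = 0.00829/(110·1.48) = 5.092×10^-5 K/W
  R_vermiculite board = L/(kA) = 0.0986/(0.0580·1.48) = 1.149 K/W
  R_stainless steel = L/(kA) = 0.00221/(15.3·1.48) = 9.760×10^-5 K/W
ΣR = 5.092×10^-5 + 1.149 + 9.760×10^-5 = 1.149 K/W
Q = ΔT/ΣR = (174 °C − 29.8 °C)/1.149 = 126 W

Q = 126 W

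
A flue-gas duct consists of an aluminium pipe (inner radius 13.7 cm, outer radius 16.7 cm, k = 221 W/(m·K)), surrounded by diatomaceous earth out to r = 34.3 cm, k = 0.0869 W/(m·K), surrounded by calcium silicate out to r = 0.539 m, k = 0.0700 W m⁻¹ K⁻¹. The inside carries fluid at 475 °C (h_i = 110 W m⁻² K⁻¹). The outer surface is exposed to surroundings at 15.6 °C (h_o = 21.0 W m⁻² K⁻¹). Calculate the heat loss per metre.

Q' = 194 W/m

Series thermal resistances, inner to outer:
  R'_conv,in = 1/(2πr h) = 1/(2π·0.137·110) = 0.01056 m·K/W
  R'_aluminium = ln(0.167/0.137)/(2πk) = 0.1980/(2π·221) = 1.426×10^-4 m·K/W
  R'_diatomaceous earth = ln(0.343/0.167)/(2πk) = 0.7197/(2π·0.0869) = 1.318 m·K/W
  R'_calcium silicate = ln(0.539/0.343)/(2πk) = 0.4520/(2π·0.0700) = 1.028 m·K/W
  R'_conv,out = 1/(2πr h) = 1/(2π·0.539·21.0) = 0.01406 m·K/W
ΣR = 0.01056 + 1.426×10^-4 + 1.318 + 1.028 + 0.01406 = 2.371 m·K/W
Q' = ΔT/ΣR = (475 °C − 15.6 °C)/2.371 = 194 W/m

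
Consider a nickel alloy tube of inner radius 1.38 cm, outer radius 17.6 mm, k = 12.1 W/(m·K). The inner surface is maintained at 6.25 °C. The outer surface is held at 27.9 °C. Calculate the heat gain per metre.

Q' = 2πk·ΔT/ln(r₂/r₁) = 2π × 12.1 × 21.65 / ln(0.0176/0.0138) = 6770 W/m

Q' = 6770 W/m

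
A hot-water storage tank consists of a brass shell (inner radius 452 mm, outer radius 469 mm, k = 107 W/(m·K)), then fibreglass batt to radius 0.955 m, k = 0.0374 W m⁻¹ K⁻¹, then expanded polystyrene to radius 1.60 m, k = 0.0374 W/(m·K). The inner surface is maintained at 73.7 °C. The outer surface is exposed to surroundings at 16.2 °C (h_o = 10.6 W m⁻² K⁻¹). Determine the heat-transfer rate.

Resistance network (inner→outer):
  R_brass = (1/0.452 − 1/0.469)/(4πk) = 0.08019/(4π·107) = 5.964×10^-5 K/W
  R_fibreglass batt = (1/0.469 − 1/0.955)/(4πk) = 1.085/(4π·0.0374) = 2.309 K/W
  R_expanded polystyrene = (1/0.955 − 1/1.60)/(4πk) = 0.4221/(4π·0.0374) = 0.8982 K/W
  R_conv,out = 1/(4πr²h) = 1/(4π·1.60²·10.6) = 0.002933 K/W
ΣR = 5.964×10^-5 + 2.309 + 0.8982 + 0.002933 = 3.210 K/W
Q = ΔT/ΣR = (73.7 °C − 16.2 °C)/3.210 = 17.9 W

Q = 17.9 W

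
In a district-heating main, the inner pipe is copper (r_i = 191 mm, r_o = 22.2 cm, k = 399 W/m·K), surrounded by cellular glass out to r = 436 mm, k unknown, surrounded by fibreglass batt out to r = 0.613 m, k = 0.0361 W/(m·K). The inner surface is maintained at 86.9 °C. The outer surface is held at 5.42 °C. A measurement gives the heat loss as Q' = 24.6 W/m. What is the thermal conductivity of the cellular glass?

k = 0.0594 W/m·K

ΣR = ΔT/Q' = |86.9 − 5.42|/24.6 = 3.312 m·K/W
Known resistances:
  R'_copper = ln(0.222/0.191)/(2πk) = 0.1504/(2π·399) = 5.999×10^-5 m·K/W
  R'_fibreglass batt = ln(0.613/0.436)/(2πk) = 0.3407/(2π·0.0361) = 1.502 m·K/W
R_cellular glass = ΣR − ΣR_known = 3.312 − 1.502 = 1.810 m·K/W
ln(r₂/r₁)/(2πk) = 1.810 ⇒ k = 0.6750/(2π·1.810) = 0.0594 W/m·K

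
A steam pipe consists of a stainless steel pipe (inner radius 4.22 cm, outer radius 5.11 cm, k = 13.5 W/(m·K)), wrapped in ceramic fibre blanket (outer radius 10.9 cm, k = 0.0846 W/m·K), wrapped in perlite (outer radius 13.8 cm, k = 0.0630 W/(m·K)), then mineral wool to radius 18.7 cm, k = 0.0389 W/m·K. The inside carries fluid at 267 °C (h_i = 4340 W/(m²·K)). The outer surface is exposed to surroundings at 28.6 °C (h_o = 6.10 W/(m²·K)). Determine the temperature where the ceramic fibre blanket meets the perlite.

T = 167 °C

Series thermal resistances, inner to outer:
  R'_conv,in = 1/(2πr h) = 1/(2π·0.0422·4340) = 8.690×10^-4 m·K/W
  R'_stainless steel = ln(0.0511/0.0422)/(2πk) = 0.1914/(2π·13.5) = 0.002256 m·K/W
  R'_ceramic fibre blanket = ln(0.109/0.0511)/(2πk) = 0.7576/(2π·0.0846) = 1.425 m·K/W
  R'_perlite = ln(0.138/0.109)/(2πk) = 0.2359/(2π·0.0630) = 0.5960 m·K/W
  R'_mineral wool = ln(0.187/0.138)/(2πk) = 0.3039/(2π·0.0389) = 1.243 m·K/W
  R'_conv,out = 1/(2πr h) = 1/(2π·0.187·6.10) = 0.1395 m·K/W
ΣR = 8.690×10^-4 + 0.002256 + 1.425 + 0.5960 + 1.243 + 0.1395 = 3.407 m·K/W
Q' = ΔT/ΣR = (267 °C − 28.6 °C)/3.407 = 69.97 W/m
From the inner boundary to the ceramic fibre blanket/perlite interface, ΣR_partial = 1.428 m·K/W.
T_interface = T_in − Q'·ΣR_partial = 267 °C − (69.97)(1.428) = 167 °C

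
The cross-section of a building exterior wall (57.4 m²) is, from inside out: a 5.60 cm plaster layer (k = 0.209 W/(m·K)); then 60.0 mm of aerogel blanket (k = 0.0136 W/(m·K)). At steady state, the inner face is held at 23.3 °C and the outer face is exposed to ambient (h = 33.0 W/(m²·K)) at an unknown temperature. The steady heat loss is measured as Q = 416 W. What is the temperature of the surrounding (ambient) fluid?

T_out = -10.8 °C

Series resistances:
  R_plaster = L/(kA) = 0.0560/(0.209·57.4) = 0.004668 K/W
  R_aerogel blanket = L/(kA) = 0.0600/(0.0136·57.4) = 0.07686 K/W
  R_conv,out = 1/(hA) = 1/(33.0·57.4) = 5.279×10^-4 K/W
ΣR = 0.08206 K/W
ΔT = Q·ΣR = 416 × 0.08206 = 34.14 K
Heat flows outward, so T_out = T_in − ΔT = 23.3 − 34.14 = -10.8 °C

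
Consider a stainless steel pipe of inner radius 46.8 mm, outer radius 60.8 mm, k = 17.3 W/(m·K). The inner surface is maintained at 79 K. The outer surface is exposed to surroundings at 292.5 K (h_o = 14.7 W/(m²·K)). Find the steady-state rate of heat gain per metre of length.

Q' = 1180 W/m

Resistance network (inner→outer):
  R'_stainless steel = ln(0.0608/0.0468)/(2πk) = 0.2617/(2π·17.3) = 0.002408 m·K/W
  R'_conv,out = 1/(2πr h) = 1/(2π·0.0608·14.7) = 0.1781 m·K/W
ΣR = 0.002408 + 0.1781 = 0.1805 m·K/W
Q' = ΔT/ΣR = (79 K − 292.5 K)/0.1805 = -1180 W/m
(Negative Q' ⇒ heat flows inward; heat gain = 1180 W/m.)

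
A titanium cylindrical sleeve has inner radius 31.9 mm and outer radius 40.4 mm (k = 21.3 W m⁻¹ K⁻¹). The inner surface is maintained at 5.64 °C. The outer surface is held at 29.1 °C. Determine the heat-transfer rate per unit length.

Q' = 2πk·ΔT/ln(r₂/r₁) = 2π × 21.3 × 23.46 / ln(0.0404/0.0319) = 13300 W/m

Q' = 13.3 kW/m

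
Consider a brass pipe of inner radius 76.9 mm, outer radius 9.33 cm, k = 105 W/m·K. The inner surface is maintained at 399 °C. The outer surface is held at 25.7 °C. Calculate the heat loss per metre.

Q' = 1270 kW/m

Q' = 2πk·ΔT/ln(r₂/r₁) = 2π × 105 × 373.3 / ln(0.0933/0.0769) = 1.27×10^6 W/m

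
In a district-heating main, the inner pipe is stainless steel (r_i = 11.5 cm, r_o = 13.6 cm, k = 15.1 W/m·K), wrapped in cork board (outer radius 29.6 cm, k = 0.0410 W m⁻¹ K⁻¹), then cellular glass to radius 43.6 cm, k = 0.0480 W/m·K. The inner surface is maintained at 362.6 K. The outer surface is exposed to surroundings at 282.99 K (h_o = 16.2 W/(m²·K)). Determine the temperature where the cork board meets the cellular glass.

T = 307.0 K

Resistance network (inner→outer):
  R'_stainless steel = ln(0.136/0.115)/(2πk) = 0.1677/(2π·15.1) = 0.001768 m·K/W
  R'_cork board = ln(0.296/0.136)/(2πk) = 0.7777/(2π·0.0410) = 3.019 m·K/W
  R'_cellular glass = ln(0.436/0.296)/(2πk) = 0.3873/(2π·0.0480) = 1.284 m·K/W
  R'_conv,out = 1/(2πr h) = 1/(2π·0.436·16.2) = 0.02253 m·K/W
ΣR = 0.001768 + 3.019 + 1.284 + 0.02253 = 4.327 m·K/W
Q' = ΔT/ΣR = (362.6 K − 282.99 K)/4.327 = 18.40 W/m
From the inner boundary to the cork board/cellular glass interface, ΣR_partial = 3.021 m·K/W.
T_interface = T_in − Q'·ΣR_partial = 362.6 K − (18.40)(3.021) = 307.0 K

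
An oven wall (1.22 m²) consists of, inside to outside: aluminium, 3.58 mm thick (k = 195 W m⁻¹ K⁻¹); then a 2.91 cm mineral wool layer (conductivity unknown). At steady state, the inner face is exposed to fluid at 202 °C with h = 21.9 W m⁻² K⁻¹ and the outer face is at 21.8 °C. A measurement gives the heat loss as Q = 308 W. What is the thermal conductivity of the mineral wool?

ΣR = ΔT/Q = |202 − 21.8|/308 = 0.5851 K/W
Known resistances:
  R_conv,in = 1/(hA) = 1/(21.9·1.22) = 0.03743 K/W
  R_aluminium = L/(kA) = 0.00358/(195·1.22) = 1.505×10^-5 K/W
R_mineral wool = ΣR − ΣR_known = 0.5851 − 0.03745 = 0.5476 K/W
L/(kA) = 0.5476 ⇒ k = 0.0291/(0.5476·1.22) = 0.0436 W/m·K

k = 0.0436 W/m·K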